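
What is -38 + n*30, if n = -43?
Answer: -1328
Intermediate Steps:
-38 + n*30 = -38 - 43*30 = -38 - 1290 = -1328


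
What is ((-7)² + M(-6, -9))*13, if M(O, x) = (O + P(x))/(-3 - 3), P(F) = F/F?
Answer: 3887/6 ≈ 647.83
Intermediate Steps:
P(F) = 1
M(O, x) = -⅙ - O/6 (M(O, x) = (O + 1)/(-3 - 3) = (1 + O)/(-6) = (1 + O)*(-⅙) = -⅙ - O/6)
((-7)² + M(-6, -9))*13 = ((-7)² + (-⅙ - ⅙*(-6)))*13 = (49 + (-⅙ + 1))*13 = (49 + ⅚)*13 = (299/6)*13 = 3887/6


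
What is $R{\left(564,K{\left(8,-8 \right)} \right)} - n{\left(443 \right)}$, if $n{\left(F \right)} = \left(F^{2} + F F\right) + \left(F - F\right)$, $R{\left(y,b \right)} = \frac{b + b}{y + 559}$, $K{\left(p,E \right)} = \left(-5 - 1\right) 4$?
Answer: $- \frac{440775302}{1123} \approx -3.925 \cdot 10^{5}$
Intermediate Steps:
$K{\left(p,E \right)} = -24$ ($K{\left(p,E \right)} = \left(-6\right) 4 = -24$)
$R{\left(y,b \right)} = \frac{2 b}{559 + y}$
$n{\left(F \right)} = 2 F^{2}$ ($n{\left(F \right)} = \left(F^{2} + F^{2}\right) + 0 = 2 F^{2} + 0 = 2 F^{2}$)
$R{\left(564,K{\left(8,-8 \right)} \right)} - n{\left(443 \right)} = 2 \left(-24\right) \frac{1}{559 + 564} - 2 \cdot 443^{2} = 2 \left(-24\right) \frac{1}{1123} - 2 \cdot 196249 = 2 \left(-24\right) \frac{1}{1123} - 392498 = - \frac{48}{1123} - 392498 = - \frac{440775302}{1123}$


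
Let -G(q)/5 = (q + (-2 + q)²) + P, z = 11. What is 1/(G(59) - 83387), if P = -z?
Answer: -1/99872 ≈ -1.0013e-5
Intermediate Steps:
P = -11 (P = -1*11 = -11)
G(q) = 55 - 5*q - 5*(-2 + q)² (G(q) = -5*((q + (-2 + q)²) - 11) = -5*(-11 + q + (-2 + q)²) = 55 - 5*q - 5*(-2 + q)²)
1/(G(59) - 83387) = 1/((55 - 5*59 - 5*(-2 + 59)²) - 83387) = 1/((55 - 295 - 5*57²) - 83387) = 1/((55 - 295 - 5*3249) - 83387) = 1/((55 - 295 - 16245) - 83387) = 1/(-16485 - 83387) = 1/(-99872) = -1/99872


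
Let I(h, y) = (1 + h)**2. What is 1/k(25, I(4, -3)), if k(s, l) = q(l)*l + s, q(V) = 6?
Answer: 1/175 ≈ 0.0057143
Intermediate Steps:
k(s, l) = s + 6*l (k(s, l) = 6*l + s = s + 6*l)
1/k(25, I(4, -3)) = 1/(25 + 6*(1 + 4)**2) = 1/(25 + 6*5**2) = 1/(25 + 6*25) = 1/(25 + 150) = 1/175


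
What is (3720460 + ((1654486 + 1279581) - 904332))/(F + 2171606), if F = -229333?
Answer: 5750195/1942273 ≈ 2.9605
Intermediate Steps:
(3720460 + ((1654486 + 1279581) - 904332))/(F + 2171606) = (3720460 + ((1654486 + 1279581) - 904332))/(-229333 + 2171606) = (3720460 + (2934067 - 904332))/1942273 = (3720460 + 2029735)*(1/1942273) = 5750195*(1/1942273) = 5750195/1942273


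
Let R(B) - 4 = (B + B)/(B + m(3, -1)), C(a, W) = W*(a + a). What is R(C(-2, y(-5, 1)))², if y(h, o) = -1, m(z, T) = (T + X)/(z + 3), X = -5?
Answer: 400/9 ≈ 44.444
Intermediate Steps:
m(z, T) = (-5 + T)/(3 + z) (m(z, T) = (T - 5)/(z + 3) = (-5 + T)/(3 + z))
C(a, W) = 2*W*a (C(a, W) = W*(2*a) = 2*W*a)
R(B) = 4 + 2*B/(-1 + B) (R(B) = 4 + (B + B)/(B + (-5 - 1)/(3 + 3)) = 4 + (2*B)/(B - 6/6) = 4 + (2*B)/(B + (⅙)*(-6)) = 4 + (2*B)/(B - 1) = 4 + (2*B)/(-1 + B) = 4 + 2*B/(-1 + B))
R(C(-2, y(-5, 1)))² = (2*(-2 + 3*(2*(-1)*(-2)))/(-1 + 2*(-1)*(-2)))² = (2*(-2 + 3*4)/(-1 + 4))² = (2*(-2 + 12)/3)² = (2*(⅓)*10)² = (20/3)² = 400/9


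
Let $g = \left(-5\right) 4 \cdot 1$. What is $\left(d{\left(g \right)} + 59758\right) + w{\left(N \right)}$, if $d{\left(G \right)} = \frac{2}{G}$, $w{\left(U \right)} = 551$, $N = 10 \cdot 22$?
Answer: $\frac{603089}{10} \approx 60309.0$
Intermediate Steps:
$N = 220$
$g = -20$ ($g = \left(-20\right) 1 = -20$)
$\left(d{\left(g \right)} + 59758\right) + w{\left(N \right)} = \left(\frac{2}{-20} + 59758\right) + 551 = \left(2 \left(- \frac{1}{20}\right) + 59758\right) + 551 = \left(- \frac{1}{10} + 59758\right) + 551 = \frac{597579}{10} + 551 = \frac{603089}{10}$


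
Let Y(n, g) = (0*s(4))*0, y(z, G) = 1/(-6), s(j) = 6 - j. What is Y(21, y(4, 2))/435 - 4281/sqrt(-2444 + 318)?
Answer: 4281*I*sqrt(2126)/2126 ≈ 92.846*I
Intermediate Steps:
y(z, G) = -1/6
Y(n, g) = 0 (Y(n, g) = (0*(6 - 1*4))*0 = (0*(6 - 4))*0 = (0*2)*0 = 0*0 = 0)
Y(21, y(4, 2))/435 - 4281/sqrt(-2444 + 318) = 0/435 - 4281/sqrt(-2444 + 318) = 0*(1/435) - 4281*(-I*sqrt(2126)/2126) = 0 - 4281*(-I*sqrt(2126)/2126) = 0 - (-4281)*I*sqrt(2126)/2126 = 0 + 4281*I*sqrt(2126)/2126 = 4281*I*sqrt(2126)/2126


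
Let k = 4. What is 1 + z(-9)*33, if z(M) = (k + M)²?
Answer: 826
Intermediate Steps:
z(M) = (4 + M)²
1 + z(-9)*33 = 1 + (4 - 9)²*33 = 1 + (-5)²*33 = 1 + 25*33 = 1 + 825 = 826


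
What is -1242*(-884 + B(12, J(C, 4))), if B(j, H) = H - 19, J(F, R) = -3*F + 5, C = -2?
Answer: 1107864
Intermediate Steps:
J(F, R) = 5 - 3*F
B(j, H) = -19 + H
-1242*(-884 + B(12, J(C, 4))) = -1242*(-884 + (-19 + (5 - 3*(-2)))) = -1242*(-884 + (-19 + (5 + 6))) = -1242*(-884 + (-19 + 11)) = -1242*(-884 - 8) = -1242*(-892) = -1*(-1107864) = 1107864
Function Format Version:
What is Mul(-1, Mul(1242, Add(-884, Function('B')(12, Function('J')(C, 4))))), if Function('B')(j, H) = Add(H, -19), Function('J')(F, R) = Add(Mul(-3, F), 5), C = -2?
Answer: 1107864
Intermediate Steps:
Function('J')(F, R) = Add(5, Mul(-3, F))
Function('B')(j, H) = Add(-19, H)
Mul(-1, Mul(1242, Add(-884, Function('B')(12, Function('J')(C, 4))))) = Mul(-1, Mul(1242, Add(-884, Add(-19, Add(5, Mul(-3, -2)))))) = Mul(-1, Mul(1242, Add(-884, Add(-19, Add(5, 6))))) = Mul(-1, Mul(1242, Add(-884, Add(-19, 11)))) = Mul(-1, Mul(1242, Add(-884, -8))) = Mul(-1, Mul(1242, -892)) = Mul(-1, -1107864) = 1107864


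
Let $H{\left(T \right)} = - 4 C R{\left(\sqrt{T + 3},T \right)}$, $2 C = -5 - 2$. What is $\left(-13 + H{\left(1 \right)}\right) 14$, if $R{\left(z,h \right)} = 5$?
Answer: $798$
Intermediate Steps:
$C = - \frac{7}{2}$ ($C = \frac{-5 - 2}{2} = \frac{1}{2} \left(-7\right) = - \frac{7}{2} \approx -3.5$)
$H{\left(T \right)} = 70$ ($H{\left(T \right)} = \left(-4\right) \left(- \frac{7}{2}\right) 5 = 14 \cdot 5 = 70$)
$\left(-13 + H{\left(1 \right)}\right) 14 = \left(-13 + 70\right) 14 = 57 \cdot 14 = 798$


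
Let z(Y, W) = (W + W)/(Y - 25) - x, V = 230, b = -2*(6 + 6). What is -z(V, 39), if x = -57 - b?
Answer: -6843/205 ≈ -33.380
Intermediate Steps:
b = -24 (b = -2*12 = -24)
x = -33 (x = -57 - 1*(-24) = -57 + 24 = -33)
z(Y, W) = 33 + 2*W/(-25 + Y) (z(Y, W) = (W + W)/(Y - 25) - 1*(-33) = (2*W)/(-25 + Y) + 33 = 2*W/(-25 + Y) + 33 = 33 + 2*W/(-25 + Y))
-z(V, 39) = -(-825 + 2*39 + 33*230)/(-25 + 230) = -(-825 + 78 + 7590)/205 = -6843/205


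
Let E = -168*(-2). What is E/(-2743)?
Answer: -336/2743 ≈ -0.12249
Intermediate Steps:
E = 336
E/(-2743) = 336/(-2743) = 336*(-1/2743) = -336/2743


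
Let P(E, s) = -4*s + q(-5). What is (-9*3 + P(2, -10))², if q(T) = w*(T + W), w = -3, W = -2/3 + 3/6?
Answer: 3249/4 ≈ 812.25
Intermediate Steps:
W = -⅙ (W = -2*⅓ + 3*(⅙) = -⅔ + ½ = -⅙ ≈ -0.16667)
q(T) = ½ - 3*T (q(T) = -3*(T - ⅙) = -3*(-⅙ + T) = ½ - 3*T)
P(E, s) = 31/2 - 4*s (P(E, s) = -4*s + (½ - 3*(-5)) = -4*s + (½ + 15) = -4*s + 31/2 = 31/2 - 4*s)
(-9*3 + P(2, -10))² = (-9*3 + (31/2 - 4*(-10)))² = (-27 + (31/2 + 40))² = (-27 + 111/2)² = (57/2)² = 3249/4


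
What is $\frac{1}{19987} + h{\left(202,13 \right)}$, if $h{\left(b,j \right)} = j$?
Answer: $\frac{259832}{19987} \approx 13.0$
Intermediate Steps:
$\frac{1}{19987} + h{\left(202,13 \right)} = \frac{1}{19987} + 13 = \frac{259832}{19987}$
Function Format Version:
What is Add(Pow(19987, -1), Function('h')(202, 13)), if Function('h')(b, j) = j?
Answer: Rational(259832, 19987) ≈ 13.000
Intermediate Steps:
Add(Pow(19987, -1), Function('h')(202, 13)) = Add(Pow(19987, -1), 13) = Add(Rational(1, 19987), 13) = Rational(259832, 19987)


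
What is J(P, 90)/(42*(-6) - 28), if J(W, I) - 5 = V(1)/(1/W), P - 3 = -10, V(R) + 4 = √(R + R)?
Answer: -33/280 + √2/40 ≈ -0.082502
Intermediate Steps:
V(R) = -4 + √2*√R (V(R) = -4 + √(R + R) = -4 + √(2*R) = -4 + √2*√R)
P = -7 (P = 3 - 10 = -7)
J(W, I) = 5 + W*(-4 + √2) (J(W, I) = 5 + (-4 + √2*√1)/(1/W) = 5 + (-4 + √2*1)*W = 5 + (-4 + √2)*W = 5 + W*(-4 + √2))
J(P, 90)/(42*(-6) - 28) = (5 - 1*(-7)*(4 - √2))/(42*(-6) - 28) = (5 + (28 - 7*√2))/(-252 - 28) = (33 - 7*√2)/(-280) = (33 - 7*√2)*(-1/280) = -33/280 + √2/40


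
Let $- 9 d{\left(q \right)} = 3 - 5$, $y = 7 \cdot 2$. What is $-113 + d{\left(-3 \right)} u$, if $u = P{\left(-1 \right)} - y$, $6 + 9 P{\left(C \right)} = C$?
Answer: $- \frac{9419}{81} \approx -116.28$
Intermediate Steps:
$P{\left(C \right)} = - \frac{2}{3} + \frac{C}{9}$
$y = 14$
$d{\left(q \right)} = \frac{2}{9}$ ($d{\left(q \right)} = - \frac{3 - 5}{9} = \left(- \frac{1}{9}\right) \left(-2\right) = \frac{2}{9}$)
$u = - \frac{133}{9}$ ($u = \left(- \frac{2}{3} + \frac{1}{9} \left(-1\right)\right) - 14 = \left(- \frac{2}{3} - \frac{1}{9}\right) - 14 = - \frac{7}{9} - 14 = - \frac{133}{9} \approx -14.778$)
$-113 + d{\left(-3 \right)} u = -113 + \frac{2}{9} \left(- \frac{133}{9}\right) = -113 - \frac{266}{81} = - \frac{9419}{81}$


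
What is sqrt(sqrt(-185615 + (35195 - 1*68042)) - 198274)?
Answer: sqrt(-198274 + I*sqrt(218462)) ≈ 0.5248 + 445.28*I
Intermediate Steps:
sqrt(sqrt(-185615 + (35195 - 1*68042)) - 198274) = sqrt(sqrt(-185615 + (35195 - 68042)) - 198274) = sqrt(sqrt(-185615 - 32847) - 198274) = sqrt(sqrt(-218462) - 198274) = sqrt(I*sqrt(218462) - 198274) = sqrt(-198274 + I*sqrt(218462))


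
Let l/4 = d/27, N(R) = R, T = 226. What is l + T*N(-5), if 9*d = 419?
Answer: -272914/243 ≈ -1123.1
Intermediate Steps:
d = 419/9 (d = (1/9)*419 = 419/9 ≈ 46.556)
l = 1676/243 (l = 4*((419/9)/27) = 4*((419/9)*(1/27)) = 4*(419/243) = 1676/243 ≈ 6.8971)
l + T*N(-5) = 1676/243 + 226*(-5) = 1676/243 - 1130 = -272914/243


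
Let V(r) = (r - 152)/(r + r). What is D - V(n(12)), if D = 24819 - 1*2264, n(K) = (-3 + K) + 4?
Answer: 586569/26 ≈ 22560.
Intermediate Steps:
n(K) = 1 + K
V(r) = (-152 + r)/(2*r) (V(r) = (-152 + r)/((2*r)) = (-152 + r)*(1/(2*r)) = (-152 + r)/(2*r))
D = 22555 (D = 24819 - 2264 = 22555)
D - V(n(12)) = 22555 - (-152 + (1 + 12))/(2*(1 + 12)) = 22555 - (-152 + 13)/(2*13) = 22555 - (-139)/(2*13) = 22555 - 1*(-139/26) = 22555 + 139/26 = 586569/26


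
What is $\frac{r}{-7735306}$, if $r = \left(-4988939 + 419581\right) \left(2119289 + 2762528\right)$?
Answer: $\frac{11153384781743}{3867653} \approx 2.8838 \cdot 10^{6}$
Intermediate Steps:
$r = -22306769563486$ ($r = \left(-4569358\right) 4881817 = -22306769563486$)
$\frac{r}{-7735306} = - \frac{22306769563486}{-7735306} = \left(-22306769563486\right) \left(- \frac{1}{7735306}\right) = \frac{11153384781743}{3867653}$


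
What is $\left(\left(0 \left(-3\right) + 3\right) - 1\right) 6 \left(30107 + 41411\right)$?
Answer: $858216$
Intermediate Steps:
$\left(\left(0 \left(-3\right) + 3\right) - 1\right) 6 \left(30107 + 41411\right) = \left(\left(0 + 3\right) - 1\right) 6 \cdot 71518 = \left(3 - 1\right) 6 \cdot 71518 = 2 \cdot 6 \cdot 71518 = 12 \cdot 71518 = 858216$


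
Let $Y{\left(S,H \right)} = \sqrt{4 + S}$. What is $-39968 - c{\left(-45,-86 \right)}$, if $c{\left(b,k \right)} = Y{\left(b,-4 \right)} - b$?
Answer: $-40013 - i \sqrt{41} \approx -40013.0 - 6.4031 i$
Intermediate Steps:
$c{\left(b,k \right)} = \sqrt{4 + b} - b$
$-39968 - c{\left(-45,-86 \right)} = -39968 - \left(\sqrt{4 - 45} - -45\right) = -39968 - \left(\sqrt{-41} + 45\right) = -39968 - \left(i \sqrt{41} + 45\right) = -39968 - \left(45 + i \sqrt{41}\right) = -40013 - i \sqrt{41}$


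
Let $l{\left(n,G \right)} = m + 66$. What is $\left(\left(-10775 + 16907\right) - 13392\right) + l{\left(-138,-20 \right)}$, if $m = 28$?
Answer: $-7166$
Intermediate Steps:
$l{\left(n,G \right)} = 94$ ($l{\left(n,G \right)} = 28 + 66 = 94$)
$\left(\left(-10775 + 16907\right) - 13392\right) + l{\left(-138,-20 \right)} = \left(\left(-10775 + 16907\right) - 13392\right) + 94 = \left(6132 - 13392\right) + 94 = -7260 + 94 = -7166$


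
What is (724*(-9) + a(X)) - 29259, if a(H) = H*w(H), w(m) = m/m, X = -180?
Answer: -35955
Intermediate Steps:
w(m) = 1
a(H) = H (a(H) = H*1 = H)
(724*(-9) + a(X)) - 29259 = (724*(-9) - 180) - 29259 = (-6516 - 180) - 29259 = -6696 - 29259 = -35955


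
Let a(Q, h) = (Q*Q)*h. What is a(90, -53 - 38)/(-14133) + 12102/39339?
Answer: 462981182/8825049 ≈ 52.462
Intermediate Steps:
a(Q, h) = h*Q² (a(Q, h) = Q²*h = h*Q²)
a(90, -53 - 38)/(-14133) + 12102/39339 = ((-53 - 38)*90²)/(-14133) + 12102/39339 = -91*8100*(-1/14133) + 12102*(1/39339) = -737100*(-1/14133) + 4034/13113 = 35100/673 + 4034/13113 = 462981182/8825049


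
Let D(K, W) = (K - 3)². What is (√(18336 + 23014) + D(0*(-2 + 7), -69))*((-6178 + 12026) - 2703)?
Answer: 28305 + 15725*√1654 ≈ 6.6783e+5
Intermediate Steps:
D(K, W) = (-3 + K)²
(√(18336 + 23014) + D(0*(-2 + 7), -69))*((-6178 + 12026) - 2703) = (√(18336 + 23014) + (-3 + 0*(-2 + 7))²)*((-6178 + 12026) - 2703) = (√41350 + (-3 + 0*5)²)*(5848 - 2703) = (5*√1654 + (-3 + 0)²)*3145 = (5*√1654 + (-3)²)*3145 = (5*√1654 + 9)*3145 = (9 + 5*√1654)*3145 = 28305 + 15725*√1654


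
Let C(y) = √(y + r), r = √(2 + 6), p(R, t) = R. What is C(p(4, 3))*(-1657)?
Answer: -1657*√(4 + 2*√2) ≈ -4330.0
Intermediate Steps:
r = 2*√2 (r = √8 = 2*√2 ≈ 2.8284)
C(y) = √(y + 2*√2)
C(p(4, 3))*(-1657) = √(4 + 2*√2)*(-1657) = -1657*√(4 + 2*√2)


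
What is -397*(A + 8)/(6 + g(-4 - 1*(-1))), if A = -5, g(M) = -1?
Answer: -1191/5 ≈ -238.20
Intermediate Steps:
-397*(A + 8)/(6 + g(-4 - 1*(-1))) = -397*(-5 + 8)/(6 - 1) = -1191/5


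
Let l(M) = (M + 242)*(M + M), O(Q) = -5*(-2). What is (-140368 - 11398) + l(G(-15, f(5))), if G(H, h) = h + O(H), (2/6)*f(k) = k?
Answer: -138416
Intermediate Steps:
f(k) = 3*k
O(Q) = 10
G(H, h) = 10 + h (G(H, h) = h + 10 = 10 + h)
l(M) = 2*M*(242 + M) (l(M) = (242 + M)*(2*M) = 2*M*(242 + M))
(-140368 - 11398) + l(G(-15, f(5))) = (-140368 - 11398) + 2*(10 + 3*5)*(242 + (10 + 3*5)) = -151766 + 2*(10 + 15)*(242 + (10 + 15)) = -151766 + 2*25*(242 + 25) = -151766 + 2*25*267 = -151766 + 13350 = -138416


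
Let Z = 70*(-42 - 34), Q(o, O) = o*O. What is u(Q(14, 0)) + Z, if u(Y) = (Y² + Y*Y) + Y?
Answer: -5320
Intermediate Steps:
Q(o, O) = O*o
u(Y) = Y + 2*Y² (u(Y) = (Y² + Y²) + Y = 2*Y² + Y = Y + 2*Y²)
Z = -5320 (Z = 70*(-76) = -5320)
u(Q(14, 0)) + Z = (0*14)*(1 + 2*(0*14)) - 5320 = 0*(1 + 2*0) - 5320 = 0*(1 + 0) - 5320 = 0*1 - 5320 = 0 - 5320 = -5320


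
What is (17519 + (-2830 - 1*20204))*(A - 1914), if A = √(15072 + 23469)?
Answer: 10555710 - 5515*√38541 ≈ 9.4730e+6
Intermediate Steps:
A = √38541 ≈ 196.32
(17519 + (-2830 - 1*20204))*(A - 1914) = (17519 + (-2830 - 1*20204))*(√38541 - 1914) = (17519 + (-2830 - 20204))*(-1914 + √38541) = (17519 - 23034)*(-1914 + √38541) = -5515*(-1914 + √38541) = 10555710 - 5515*√38541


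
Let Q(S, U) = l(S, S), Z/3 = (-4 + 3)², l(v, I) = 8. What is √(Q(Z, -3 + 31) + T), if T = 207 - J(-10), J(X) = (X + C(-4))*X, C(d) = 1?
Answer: 5*√5 ≈ 11.180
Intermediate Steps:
Z = 3 (Z = 3*(-4 + 3)² = 3*(-1)² = 3*1 = 3)
J(X) = X*(1 + X) (J(X) = (X + 1)*X = (1 + X)*X = X*(1 + X))
Q(S, U) = 8
T = 117 (T = 207 - (-10)*(1 - 10) = 207 - (-10)*(-9) = 207 - 1*90 = 207 - 90 = 117)
√(Q(Z, -3 + 31) + T) = √(8 + 117) = √125 = 5*√5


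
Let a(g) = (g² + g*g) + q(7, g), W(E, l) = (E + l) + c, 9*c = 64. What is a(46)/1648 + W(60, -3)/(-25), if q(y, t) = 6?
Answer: 1327/185400 ≈ 0.0071575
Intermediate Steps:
c = 64/9 (c = (⅑)*64 = 64/9 ≈ 7.1111)
W(E, l) = 64/9 + E + l (W(E, l) = (E + l) + 64/9 = 64/9 + E + l)
a(g) = 6 + 2*g² (a(g) = (g² + g*g) + 6 = (g² + g²) + 6 = 2*g² + 6 = 6 + 2*g²)
a(46)/1648 + W(60, -3)/(-25) = (6 + 2*46²)/1648 + (64/9 + 60 - 3)/(-25) = (6 + 2*2116)*(1/1648) + (577/9)*(-1/25) = (6 + 4232)*(1/1648) - 577/225 = 4238*(1/1648) - 577/225 = 2119/824 - 577/225 = 1327/185400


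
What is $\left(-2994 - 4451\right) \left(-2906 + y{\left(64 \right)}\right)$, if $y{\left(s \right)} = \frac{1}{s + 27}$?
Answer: $\frac{1968793025}{91} \approx 2.1635 \cdot 10^{7}$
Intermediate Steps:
$y{\left(s \right)} = \frac{1}{27 + s}$
$\left(-2994 - 4451\right) \left(-2906 + y{\left(64 \right)}\right) = \left(-2994 - 4451\right) \left(-2906 + \frac{1}{27 + 64}\right) = - 7445 \left(-2906 + \frac{1}{91}\right) = \left(-7445\right) \left(- \frac{264445}{91}\right) = \frac{1968793025}{91}$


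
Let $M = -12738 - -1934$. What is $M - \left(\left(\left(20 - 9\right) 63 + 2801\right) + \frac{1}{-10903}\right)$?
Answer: $- \frac{155891093}{10903} \approx -14298.0$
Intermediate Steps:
$M = -10804$ ($M = -12738 + 1934 = -10804$)
$M - \left(\left(\left(20 - 9\right) 63 + 2801\right) + \frac{1}{-10903}\right) = -10804 - \left(\left(\left(20 - 9\right) 63 + 2801\right) + \frac{1}{-10903}\right) = -10804 - \left(\left(11 \cdot 63 + 2801\right) - \frac{1}{10903}\right) = -10804 - \left(\left(693 + 2801\right) - \frac{1}{10903}\right) = -10804 - \left(3494 - \frac{1}{10903}\right) = -10804 - \frac{38095081}{10903} = - \frac{155891093}{10903}$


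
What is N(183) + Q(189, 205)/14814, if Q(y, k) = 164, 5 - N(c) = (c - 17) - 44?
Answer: -866537/7407 ≈ -116.99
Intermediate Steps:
N(c) = 66 - c (N(c) = 5 - ((c - 17) - 44) = 5 - ((-17 + c) - 44) = 5 - (-61 + c) = 5 + (61 - c) = 66 - c)
N(183) + Q(189, 205)/14814 = (66 - 1*183) + 164/14814 = (66 - 183) + 164*(1/14814) = -117 + 82/7407 = -866537/7407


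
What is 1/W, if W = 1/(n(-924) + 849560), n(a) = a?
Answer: 848636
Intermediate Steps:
W = 1/848636 (W = 1/(-924 + 849560) = 1/848636 ≈ 1.1784e-6)
1/W = 1/(1/848636) = 848636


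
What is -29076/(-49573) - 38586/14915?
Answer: -1479155238/739381295 ≈ -2.0005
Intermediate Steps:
-29076/(-49573) - 38586/14915 = -29076*(-1/49573) - 38586*1/14915 = 29076/49573 - 38586/14915 = -1479155238/739381295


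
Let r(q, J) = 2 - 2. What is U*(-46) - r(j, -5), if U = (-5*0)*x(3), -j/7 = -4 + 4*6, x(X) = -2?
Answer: 0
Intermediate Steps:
j = -140 (j = -7*(-4 + 4*6) = -7*(-4 + 24) = -7*20 = -140)
r(q, J) = 0
U = 0 (U = -5*0*(-2) = 0*(-2) = 0)
U*(-46) - r(j, -5) = 0*(-46) - 1*0 = 0 + 0 = 0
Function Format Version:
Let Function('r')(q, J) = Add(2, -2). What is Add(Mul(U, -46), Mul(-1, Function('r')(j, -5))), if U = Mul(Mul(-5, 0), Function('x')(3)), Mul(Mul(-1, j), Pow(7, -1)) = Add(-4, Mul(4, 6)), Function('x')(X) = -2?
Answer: 0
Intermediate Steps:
j = -140 (j = Mul(-7, Add(-4, Mul(4, 6))) = Mul(-7, Add(-4, 24)) = Mul(-7, 20) = -140)
Function('r')(q, J) = 0
U = 0 (U = Mul(Mul(-5, 0), -2) = Mul(0, -2) = 0)
Add(Mul(U, -46), Mul(-1, Function('r')(j, -5))) = Add(Mul(0, -46), Mul(-1, 0)) = Add(0, 0) = 0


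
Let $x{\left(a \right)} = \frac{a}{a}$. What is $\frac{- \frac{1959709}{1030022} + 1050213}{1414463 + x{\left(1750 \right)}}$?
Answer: $\frac{1081740534977}{1456929038208} \approx 0.74248$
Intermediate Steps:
$x{\left(a \right)} = 1$
$\frac{- \frac{1959709}{1030022} + 1050213}{1414463 + x{\left(1750 \right)}} = \frac{- \frac{1959709}{1030022} + 1050213}{1414463 + 1} = \frac{\left(-1959709\right) \frac{1}{1030022} + 1050213}{1414464} = \left(- \frac{1959709}{1030022} + 1050213\right) \frac{1}{1414464} = \frac{1081740534977}{1030022} \cdot \frac{1}{1414464} = \frac{1081740534977}{1456929038208}$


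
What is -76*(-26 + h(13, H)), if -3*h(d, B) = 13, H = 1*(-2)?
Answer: 6916/3 ≈ 2305.3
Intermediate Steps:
H = -2
h(d, B) = -13/3 (h(d, B) = -1/3*13 = -13/3)
-76*(-26 + h(13, H)) = -76*(-26 - 13/3) = -76*(-91/3) = 6916/3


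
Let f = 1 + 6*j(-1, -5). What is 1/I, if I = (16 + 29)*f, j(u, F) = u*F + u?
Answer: 1/1125 ≈ 0.00088889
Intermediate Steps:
j(u, F) = u + F*u (j(u, F) = F*u + u = u + F*u)
f = 25 (f = 1 + 6*(-(1 - 5)) = 1 + 6*(-1*(-4)) = 1 + 6*4 = 1 + 24 = 25)
I = 1125 (I = (16 + 29)*25 = 45*25 = 1125)
1/I = 1/1125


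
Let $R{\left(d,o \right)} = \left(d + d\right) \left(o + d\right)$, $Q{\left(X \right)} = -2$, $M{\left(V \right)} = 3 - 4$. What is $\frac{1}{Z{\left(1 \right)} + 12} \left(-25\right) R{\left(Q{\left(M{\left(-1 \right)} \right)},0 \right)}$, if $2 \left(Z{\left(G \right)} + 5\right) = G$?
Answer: $- \frac{80}{3} \approx -26.667$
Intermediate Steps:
$M{\left(V \right)} = -1$
$Z{\left(G \right)} = -5 + \frac{G}{2}$
$R{\left(d,o \right)} = 2 d \left(d + o\right)$
$\frac{1}{Z{\left(1 \right)} + 12} \left(-25\right) R{\left(Q{\left(M{\left(-1 \right)} \right)},0 \right)} = \frac{1}{\left(-5 + \frac{1}{2} \cdot 1\right) + 12} \left(-25\right) 2 \left(-2\right) \left(-2 + 0\right) = \frac{1}{\left(-5 + \frac{1}{2}\right) + 12} \left(-25\right) 2 \left(-2\right) \left(-2\right) = \frac{1}{- \frac{9}{2} + 12} \left(-25\right) 8 = \frac{1}{\frac{15}{2}} \left(-25\right) 8 = \frac{2}{15} \left(-25\right) 8 = \left(- \frac{10}{3}\right) 8 = - \frac{80}{3}$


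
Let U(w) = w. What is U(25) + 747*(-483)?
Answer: -360776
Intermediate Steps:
U(25) + 747*(-483) = 25 + 747*(-483) = 25 - 360801 = -360776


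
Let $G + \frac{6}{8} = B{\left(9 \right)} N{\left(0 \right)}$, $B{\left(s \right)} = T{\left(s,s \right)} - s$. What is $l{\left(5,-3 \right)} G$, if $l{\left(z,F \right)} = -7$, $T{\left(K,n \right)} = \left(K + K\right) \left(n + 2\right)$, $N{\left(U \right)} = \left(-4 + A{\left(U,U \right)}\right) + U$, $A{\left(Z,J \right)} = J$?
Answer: $\frac{21189}{4} \approx 5297.3$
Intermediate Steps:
$N{\left(U \right)} = -4 + 2 U$ ($N{\left(U \right)} = \left(-4 + U\right) + U = -4 + 2 U$)
$T{\left(K,n \right)} = 2 K \left(2 + n\right)$
$B{\left(s \right)} = - s + 2 s \left(2 + s\right)$ ($B{\left(s \right)} = 2 s \left(2 + s\right) - s = - s + 2 s \left(2 + s\right)$)
$G = - \frac{3027}{4}$ ($G = - \frac{3}{4} + 9 \left(3 + 2 \cdot 9\right) \left(-4 + 2 \cdot 0\right) = - \frac{3}{4} + 9 \left(3 + 18\right) \left(-4 + 0\right) = - \frac{3}{4} + 9 \cdot 21 \left(-4\right) = - \frac{3}{4} + 189 \left(-4\right) = - \frac{3}{4} - 756 = - \frac{3027}{4} \approx -756.75$)
$l{\left(5,-3 \right)} G = \left(-7\right) \left(- \frac{3027}{4}\right) = \frac{21189}{4}$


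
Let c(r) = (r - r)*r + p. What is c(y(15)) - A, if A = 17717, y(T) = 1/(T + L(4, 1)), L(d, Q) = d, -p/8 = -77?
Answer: -17101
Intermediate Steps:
p = 616 (p = -8*(-77) = 616)
y(T) = 1/(4 + T) (y(T) = 1/(T + 4) = 1/(4 + T))
c(r) = 616 (c(r) = (r - r)*r + 616 = 0*r + 616 = 0 + 616 = 616)
c(y(15)) - A = 616 - 1*17717 = 616 - 17717 = -17101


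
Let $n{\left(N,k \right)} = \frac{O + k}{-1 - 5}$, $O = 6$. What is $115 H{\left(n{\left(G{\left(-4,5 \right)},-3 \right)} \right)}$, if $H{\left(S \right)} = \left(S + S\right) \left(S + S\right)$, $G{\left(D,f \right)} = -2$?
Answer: $115$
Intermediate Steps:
$n{\left(N,k \right)} = -1 - \frac{k}{6}$ ($n{\left(N,k \right)} = \frac{6 + k}{-1 - 5} = \frac{6 + k}{-6} = \left(6 + k\right) \left(- \frac{1}{6}\right) = -1 - \frac{k}{6}$)
$H{\left(S \right)} = 4 S^{2}$ ($H{\left(S \right)} = 2 S 2 S = 4 S^{2}$)
$115 H{\left(n{\left(G{\left(-4,5 \right)},-3 \right)} \right)} = 115 \cdot 4 \left(-1 - - \frac{1}{2}\right)^{2} = 115 \cdot 4 \left(-1 + \frac{1}{2}\right)^{2} = 115 \cdot 4 \left(- \frac{1}{2}\right)^{2} = 115 \cdot 4 \cdot \frac{1}{4} = 115 \cdot 1 = 115$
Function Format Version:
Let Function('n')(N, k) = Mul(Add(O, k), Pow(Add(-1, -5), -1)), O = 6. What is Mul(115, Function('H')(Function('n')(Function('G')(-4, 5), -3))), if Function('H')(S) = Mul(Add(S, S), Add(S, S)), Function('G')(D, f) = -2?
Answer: 115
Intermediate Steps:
Function('n')(N, k) = Add(-1, Mul(Rational(-1, 6), k)) (Function('n')(N, k) = Mul(Add(6, k), Pow(Add(-1, -5), -1)) = Mul(Add(6, k), Pow(-6, -1)) = Mul(Add(6, k), Rational(-1, 6)) = Add(-1, Mul(Rational(-1, 6), k)))
Function('H')(S) = Mul(4, Pow(S, 2)) (Function('H')(S) = Mul(Mul(2, S), Mul(2, S)) = Mul(4, Pow(S, 2)))
Mul(115, Function('H')(Function('n')(Function('G')(-4, 5), -3))) = Mul(115, Mul(4, Pow(Add(-1, Mul(Rational(-1, 6), -3)), 2))) = Mul(115, Mul(4, Pow(Add(-1, Rational(1, 2)), 2))) = Mul(115, Mul(4, Pow(Rational(-1, 2), 2))) = Mul(115, Mul(4, Rational(1, 4))) = Mul(115, 1) = 115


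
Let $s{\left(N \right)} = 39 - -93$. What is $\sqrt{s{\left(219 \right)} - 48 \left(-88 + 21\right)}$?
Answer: $6 \sqrt{93} \approx 57.862$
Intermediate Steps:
$s{\left(N \right)} = 132$ ($s{\left(N \right)} = 39 + 93 = 132$)
$\sqrt{s{\left(219 \right)} - 48 \left(-88 + 21\right)} = \sqrt{132 - 48 \left(-88 + 21\right)} = \sqrt{132 - -3216} = \sqrt{132 + 3216} = \sqrt{3348} = 6 \sqrt{93}$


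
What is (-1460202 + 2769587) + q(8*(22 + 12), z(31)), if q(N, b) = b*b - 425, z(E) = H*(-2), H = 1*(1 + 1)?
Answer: 1308976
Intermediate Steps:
H = 2 (H = 1*2 = 2)
z(E) = -4 (z(E) = 2*(-2) = -4)
q(N, b) = -425 + b**2 (q(N, b) = b**2 - 425 = -425 + b**2)
(-1460202 + 2769587) + q(8*(22 + 12), z(31)) = (-1460202 + 2769587) + (-425 + (-4)**2) = 1309385 + (-425 + 16) = 1309385 - 409 = 1308976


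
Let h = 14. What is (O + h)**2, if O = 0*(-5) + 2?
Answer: 256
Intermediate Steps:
O = 2 (O = 0 + 2 = 2)
(O + h)**2 = (2 + 14)**2 = 16**2 = 256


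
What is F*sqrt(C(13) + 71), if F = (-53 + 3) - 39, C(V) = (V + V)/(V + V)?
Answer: -534*sqrt(2) ≈ -755.19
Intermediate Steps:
C(V) = 1 (C(V) = (2*V)/((2*V)) = (2*V)*(1/(2*V)) = 1)
F = -89 (F = -50 - 39 = -89)
F*sqrt(C(13) + 71) = -89*sqrt(1 + 71) = -534*sqrt(2)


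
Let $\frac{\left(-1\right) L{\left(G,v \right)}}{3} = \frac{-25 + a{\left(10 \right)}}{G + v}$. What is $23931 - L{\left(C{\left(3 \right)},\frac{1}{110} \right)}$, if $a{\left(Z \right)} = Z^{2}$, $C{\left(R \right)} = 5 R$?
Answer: $\frac{39534831}{1651} \approx 23946.0$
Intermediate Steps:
$L{\left(G,v \right)} = - \frac{225}{G + v}$ ($L{\left(G,v \right)} = - 3 \frac{-25 + 10^{2}}{G + v} = - 3 \frac{-25 + 100}{G + v} = - 3 \frac{75}{G + v} = - \frac{225}{G + v}$)
$23931 - L{\left(C{\left(3 \right)},\frac{1}{110} \right)} = 23931 - - \frac{225}{5 \cdot 3 + \frac{1}{110}} = 23931 - - \frac{225}{15 + \frac{1}{110}} = 23931 - - \frac{225}{\frac{1651}{110}} = 23931 - \left(-225\right) \frac{110}{1651} = 23931 - - \frac{24750}{1651} = 23931 + \frac{24750}{1651} = \frac{39534831}{1651}$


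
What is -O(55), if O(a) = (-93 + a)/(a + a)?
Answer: 19/55 ≈ 0.34545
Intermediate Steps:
O(a) = (-93 + a)/(2*a) (O(a) = (-93 + a)/((2*a)) = (-93 + a)*(1/(2*a)) = (-93 + a)/(2*a))
-O(55) = -(-93 + 55)/(2*55) = -(-38)/(2*55) = -1*(-19/55) = 19/55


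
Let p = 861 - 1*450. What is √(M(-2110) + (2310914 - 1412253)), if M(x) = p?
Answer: 32*√878 ≈ 948.19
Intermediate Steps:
p = 411 (p = 861 - 450 = 411)
M(x) = 411
√(M(-2110) + (2310914 - 1412253)) = √(411 + (2310914 - 1412253)) = √(411 + 898661) = √899072 = 32*√878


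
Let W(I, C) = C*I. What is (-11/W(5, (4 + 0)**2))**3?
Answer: -1331/512000 ≈ -0.0025996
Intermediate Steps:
(-11/W(5, (4 + 0)**2))**3 = (-11*1/(5*(4 + 0)**2))**3 = (-11/(4**2*5))**3 = (-11/(16*5))**3 = (-11/80)**3 = -1331/512000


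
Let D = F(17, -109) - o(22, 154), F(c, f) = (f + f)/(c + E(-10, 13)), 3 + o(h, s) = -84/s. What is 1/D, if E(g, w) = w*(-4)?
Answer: 385/3763 ≈ 0.10231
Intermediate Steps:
E(g, w) = -4*w
o(h, s) = -3 - 84/s
F(c, f) = 2*f/(-52 + c) (F(c, f) = (f + f)/(c - 4*13) = (2*f)/(c - 52) = (2*f)/(-52 + c) = 2*f/(-52 + c))
D = 3763/385 (D = 2*(-109)/(-52 + 17) - (-3 - 84/154) = 2*(-109)/(-35) - (-3 - 84*1/154) = 2*(-109)*(-1/35) - (-3 - 6/11) = 218/35 - 1*(-39/11) = 218/35 + 39/11 = 3763/385 ≈ 9.7740)
1/D = 1/(3763/385) = 385/3763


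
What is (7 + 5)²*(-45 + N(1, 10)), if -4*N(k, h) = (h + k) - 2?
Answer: -6804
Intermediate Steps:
N(k, h) = ½ - h/4 - k/4 (N(k, h) = -((h + k) - 2)/4 = -(-2 + h + k)/4 = ½ - h/4 - k/4)
(7 + 5)²*(-45 + N(1, 10)) = (7 + 5)²*(-45 + (½ - ¼*10 - ¼*1)) = 12²*(-45 + (½ - 5/2 - ¼)) = 144*(-45 - 9/4) = 144*(-189/4) = -6804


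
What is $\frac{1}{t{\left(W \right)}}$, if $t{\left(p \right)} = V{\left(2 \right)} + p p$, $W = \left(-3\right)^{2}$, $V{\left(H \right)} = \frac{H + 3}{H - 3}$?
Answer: $\frac{1}{76} \approx 0.013158$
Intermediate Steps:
$V{\left(H \right)} = \frac{3 + H}{-3 + H}$
$W = 9$
$t{\left(p \right)} = -5 + p^{2}$ ($t{\left(p \right)} = \frac{3 + 2}{-3 + 2} + p p = \frac{1}{-1} \cdot 5 + p^{2} = \left(-1\right) 5 + p^{2} = -5 + p^{2}$)
$\frac{1}{t{\left(W \right)}} = \frac{1}{-5 + 9^{2}} = \frac{1}{-5 + 81} = \frac{1}{76}$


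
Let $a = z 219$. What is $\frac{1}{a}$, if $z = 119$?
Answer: $\frac{1}{26061} \approx 3.8372 \cdot 10^{-5}$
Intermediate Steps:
$a = 26061$ ($a = 119 \cdot 219 = 26061$)
$\frac{1}{a} = \frac{1}{26061}$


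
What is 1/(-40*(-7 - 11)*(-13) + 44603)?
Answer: 1/35243 ≈ 2.8374e-5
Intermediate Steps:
1/(-40*(-7 - 11)*(-13) + 44603) = 1/(-40*(-18)*(-13) + 44603) = 1/(720*(-13) + 44603) = 1/(-9360 + 44603) = 1/35243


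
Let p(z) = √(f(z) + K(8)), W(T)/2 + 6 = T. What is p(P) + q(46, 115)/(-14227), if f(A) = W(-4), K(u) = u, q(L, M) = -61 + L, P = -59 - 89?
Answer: 15/14227 + 2*I*√3 ≈ 0.0010543 + 3.4641*I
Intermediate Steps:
P = -148
W(T) = -12 + 2*T
f(A) = -20 (f(A) = -12 + 2*(-4) = -12 - 8 = -20)
p(z) = 2*I*√3 (p(z) = √(-20 + 8) = √(-12) = 2*I*√3)
p(P) + q(46, 115)/(-14227) = 2*I*√3 + (-61 + 46)/(-14227) = 2*I*√3 - 15*(-1/14227) = 2*I*√3 + 15/14227 = 15/14227 + 2*I*√3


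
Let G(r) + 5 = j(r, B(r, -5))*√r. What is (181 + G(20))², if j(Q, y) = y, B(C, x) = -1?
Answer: 30996 - 704*√5 ≈ 29422.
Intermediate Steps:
G(r) = -5 - √r
(181 + G(20))² = (181 + (-5 - √20))² = (181 + (-5 - 2*√5))² = (176 - 2*√5)²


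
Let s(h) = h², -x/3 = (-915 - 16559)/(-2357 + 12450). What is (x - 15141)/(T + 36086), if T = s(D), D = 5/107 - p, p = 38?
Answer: -583004798753/1445453300385 ≈ -0.40334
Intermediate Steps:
x = 52422/10093 (x = -3*(-915 - 16559)/(-2357 + 12450) = -(-52422)/10093 = -3*(-17474/10093) = 52422/10093 ≈ 5.1939)
D = -4061/107 (D = 5/107 - 1*38 = 5*(1/107) - 38 = 5/107 - 38 = -4061/107 ≈ -37.953)
T = 16491721/11449 (T = (-4061/107)² = 16491721/11449 ≈ 1440.5)
(x - 15141)/(T + 36086) = (52422/10093 - 15141)/(16491721/11449 + 36086) = -152765691/(10093*429640335/11449) = -152765691/10093*11449/429640335 = -583004798753/1445453300385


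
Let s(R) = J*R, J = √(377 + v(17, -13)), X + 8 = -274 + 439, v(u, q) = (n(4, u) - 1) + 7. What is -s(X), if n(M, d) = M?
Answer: -471*√43 ≈ -3088.6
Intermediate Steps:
v(u, q) = 10 (v(u, q) = (4 - 1) + 7 = 3 + 7 = 10)
X = 157 (X = -8 + (-274 + 439) = -8 + 165 = 157)
J = 3*√43 (J = √(377 + 10) = √387 = 3*√43 ≈ 19.672)
s(R) = 3*R*√43 (s(R) = (3*√43)*R = 3*R*√43)
-s(X) = -3*157*√43 = -471*√43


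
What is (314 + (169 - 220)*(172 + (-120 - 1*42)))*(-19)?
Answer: 3724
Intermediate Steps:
(314 + (169 - 220)*(172 + (-120 - 1*42)))*(-19) = (314 - 51*(172 + (-120 - 42)))*(-19) = (314 - 51*(172 - 162))*(-19) = (314 - 51*10)*(-19) = (314 - 510)*(-19) = -196*(-19) = 3724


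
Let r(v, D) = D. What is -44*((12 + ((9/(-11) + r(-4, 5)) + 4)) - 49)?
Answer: 1268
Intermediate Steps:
-44*((12 + ((9/(-11) + r(-4, 5)) + 4)) - 49) = -44*((12 + ((9/(-11) + 5) + 4)) - 49) = -44*((12 + ((9*(-1/11) + 5) + 4)) - 49) = -44*((12 + ((-9/11 + 5) + 4)) - 49) = -44*((12 + (46/11 + 4)) - 49) = -44*((12 + 90/11) - 49) = -44*(222/11 - 49) = -44*(-317/11) = 1268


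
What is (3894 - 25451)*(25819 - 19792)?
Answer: -129924039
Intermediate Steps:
(3894 - 25451)*(25819 - 19792) = -21557*6027 = -129924039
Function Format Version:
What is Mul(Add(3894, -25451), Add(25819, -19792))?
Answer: -129924039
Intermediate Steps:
Mul(Add(3894, -25451), Add(25819, -19792)) = Mul(-21557, 6027) = -129924039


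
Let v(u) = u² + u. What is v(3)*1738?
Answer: 20856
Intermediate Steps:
v(u) = u + u²
v(3)*1738 = (3*(1 + 3))*1738 = (3*4)*1738 = 12*1738 = 20856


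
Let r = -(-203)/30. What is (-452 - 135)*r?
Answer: -119161/30 ≈ -3972.0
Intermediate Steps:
r = 203/30 (r = -(-203)/30 = -7*(-29/30) = 203/30 ≈ 6.7667)
(-452 - 135)*r = (-452 - 135)*(203/30) = -587*203/30 = -119161/30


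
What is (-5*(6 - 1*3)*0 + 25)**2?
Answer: 625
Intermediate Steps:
(-5*(6 - 1*3)*0 + 25)**2 = (-5*(6 - 3)*0 + 25)**2 = (-5*3*0 + 25)**2 = (-15*0 + 25)**2 = (0 + 25)**2 = 25**2 = 625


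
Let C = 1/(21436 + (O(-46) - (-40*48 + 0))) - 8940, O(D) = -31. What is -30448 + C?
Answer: -918725099/23325 ≈ -39388.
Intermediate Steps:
C = -208525499/23325 (C = 1/(21436 + (-31 - (-40*48 + 0))) - 8940 = 1/(21436 + (-31 - (-1920 + 0))) - 8940 = 1/(21436 + (-31 - 1*(-1920))) - 8940 = 1/(21436 + (-31 + 1920)) - 8940 = 1/(21436 + 1889) - 8940 = 1/23325 - 8940 = -208525499/23325 ≈ -8940.0)
-30448 + C = -30448 - 208525499/23325 = -918725099/23325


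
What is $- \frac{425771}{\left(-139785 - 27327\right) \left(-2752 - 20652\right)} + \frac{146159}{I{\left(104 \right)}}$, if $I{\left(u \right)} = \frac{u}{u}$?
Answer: $\frac{571640892972661}{3911089248} \approx 1.4616 \cdot 10^{5}$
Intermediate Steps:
$I{\left(u \right)} = 1$
$- \frac{425771}{\left(-139785 - 27327\right) \left(-2752 - 20652\right)} + \frac{146159}{I{\left(104 \right)}} = - \frac{425771}{\left(-139785 - 27327\right) \left(-2752 - 20652\right)} + \frac{146159}{1} = - \frac{425771}{\left(-167112\right) \left(-2752 - 20652\right)} + 146159 \cdot 1 = - \frac{425771}{\left(-167112\right) \left(-23404\right)} + 146159 = - \frac{425771}{3911089248} + 146159 = \frac{571640892972661}{3911089248}$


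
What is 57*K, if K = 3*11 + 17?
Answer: 2850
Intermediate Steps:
K = 50 (K = 33 + 17 = 50)
57*K = 57*50 = 2850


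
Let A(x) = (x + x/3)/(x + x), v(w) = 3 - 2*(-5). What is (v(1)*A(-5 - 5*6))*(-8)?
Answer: -208/3 ≈ -69.333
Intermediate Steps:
v(w) = 13 (v(w) = 3 + 10 = 13)
A(x) = 2/3 (A(x) = (x + x*(1/3))/((2*x)) = (x + x/3)*(1/(2*x)) = (4*x/3)*(1/(2*x)) = 2/3)
(v(1)*A(-5 - 5*6))*(-8) = (13*(2/3))*(-8) = (26/3)*(-8) = -208/3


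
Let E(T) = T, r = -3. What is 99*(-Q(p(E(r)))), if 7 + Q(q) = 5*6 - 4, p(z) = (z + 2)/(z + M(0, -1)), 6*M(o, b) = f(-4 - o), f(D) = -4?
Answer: -1881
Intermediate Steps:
M(o, b) = -2/3 (M(o, b) = (1/6)*(-4) = -2/3)
p(z) = (2 + z)/(-2/3 + z) (p(z) = (z + 2)/(z - 2/3) = (2 + z)/(-2/3 + z))
Q(q) = 19 (Q(q) = -7 + (5*6 - 4) = -7 + (30 - 4) = -7 + 26 = 19)
99*(-Q(p(E(r)))) = 99*(-1*19) = 99*(-19) = -1881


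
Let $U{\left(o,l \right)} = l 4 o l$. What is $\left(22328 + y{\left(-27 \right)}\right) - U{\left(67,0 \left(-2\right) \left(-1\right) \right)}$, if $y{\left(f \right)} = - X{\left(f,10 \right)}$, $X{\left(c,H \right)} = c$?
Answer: $22355$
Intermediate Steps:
$y{\left(f \right)} = - f$
$U{\left(o,l \right)} = 4 o l^{2}$ ($U{\left(o,l \right)} = 4 l o l = 4 o l^{2}$)
$\left(22328 + y{\left(-27 \right)}\right) - U{\left(67,0 \left(-2\right) \left(-1\right) \right)} = \left(22328 - -27\right) - 4 \cdot 67 \left(0 \left(-2\right) \left(-1\right)\right)^{2} = \left(22328 + 27\right) - 4 \cdot 67 \left(0 \left(-1\right)\right)^{2} = 22355 - 4 \cdot 67 \cdot 0^{2} = 22355 - 4 \cdot 67 \cdot 0 = 22355 - 0 = 22355 + 0 = 22355$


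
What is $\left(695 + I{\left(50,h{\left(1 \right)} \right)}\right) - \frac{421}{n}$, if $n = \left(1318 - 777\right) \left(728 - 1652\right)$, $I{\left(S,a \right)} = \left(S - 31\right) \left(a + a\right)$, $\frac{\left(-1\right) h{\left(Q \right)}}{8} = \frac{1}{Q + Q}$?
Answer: $\frac{271437433}{499884} \approx 543.0$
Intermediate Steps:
$h{\left(Q \right)} = - \frac{4}{Q}$ ($h{\left(Q \right)} = - \frac{8}{Q + Q} = - \frac{8}{2 Q} = - 8 \frac{1}{2 Q} = - \frac{4}{Q}$)
$I{\left(S,a \right)} = 2 a \left(-31 + S\right)$ ($I{\left(S,a \right)} = \left(-31 + S\right) 2 a = 2 a \left(-31 + S\right)$)
$n = -499884$ ($n = 541 \left(-924\right) = -499884$)
$\left(695 + I{\left(50,h{\left(1 \right)} \right)}\right) - \frac{421}{n} = \left(695 + 2 \left(- \frac{4}{1}\right) \left(-31 + 50\right)\right) - \frac{421}{-499884} = \left(695 + 2 \left(\left(-4\right) 1\right) 19\right) - - \frac{421}{499884} = \left(695 + 2 \left(-4\right) 19\right) + \frac{421}{499884} = \left(695 - 152\right) + \frac{421}{499884} = 543 + \frac{421}{499884} = \frac{271437433}{499884}$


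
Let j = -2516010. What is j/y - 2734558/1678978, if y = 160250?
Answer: -233126917864/13452811225 ≈ -17.329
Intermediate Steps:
j/y - 2734558/1678978 = -2516010/160250 - 2734558/1678978 = -2516010*1/160250 - 2734558*1/1678978 = -251601/16025 - 1367279/839489 = -233126917864/13452811225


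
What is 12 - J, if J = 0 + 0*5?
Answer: 12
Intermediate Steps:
J = 0 (J = 0 + 0 = 0)
12 - J = 12 - 1*0 = 12 + 0 = 12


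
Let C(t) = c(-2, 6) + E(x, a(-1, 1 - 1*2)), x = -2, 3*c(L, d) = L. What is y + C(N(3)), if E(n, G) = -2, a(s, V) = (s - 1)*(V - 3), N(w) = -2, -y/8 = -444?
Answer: 10648/3 ≈ 3549.3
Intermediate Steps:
y = 3552 (y = -8*(-444) = 3552)
c(L, d) = L/3
a(s, V) = (-1 + s)*(-3 + V)
C(t) = -8/3 (C(t) = (⅓)*(-2) - 2 = -⅔ - 2 = -8/3)
y + C(N(3)) = 3552 - 8/3 = 10648/3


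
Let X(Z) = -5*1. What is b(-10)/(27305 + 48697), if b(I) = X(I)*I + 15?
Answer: 65/76002 ≈ 0.00085524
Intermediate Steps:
X(Z) = -5
b(I) = 15 - 5*I (b(I) = -5*I + 15 = 15 - 5*I)
b(-10)/(27305 + 48697) = (15 - 5*(-10))/(27305 + 48697) = (15 + 50)/76002 = 65*(1/76002) = 65/76002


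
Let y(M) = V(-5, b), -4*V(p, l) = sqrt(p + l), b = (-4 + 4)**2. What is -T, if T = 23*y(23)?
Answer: 23*I*sqrt(5)/4 ≈ 12.857*I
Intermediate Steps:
b = 0 (b = 0**2 = 0)
V(p, l) = -sqrt(l + p)/4 (V(p, l) = -sqrt(p + l)/4 = -sqrt(l + p)/4)
y(M) = -I*sqrt(5)/4 (y(M) = -sqrt(0 - 5)/4 = -I*sqrt(5)/4)
T = -23*I*sqrt(5)/4 (T = 23*(-I*sqrt(5)/4) = -23*I*sqrt(5)/4 ≈ -12.857*I)
-T = -(-23)*I*sqrt(5)/4 = 23*I*sqrt(5)/4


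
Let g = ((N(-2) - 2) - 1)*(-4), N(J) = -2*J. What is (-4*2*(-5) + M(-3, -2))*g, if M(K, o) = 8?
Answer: -192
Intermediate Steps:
g = -4 (g = ((-2*(-2) - 2) - 1)*(-4) = ((4 - 2) - 1)*(-4) = (2 - 1)*(-4) = 1*(-4) = -4)
(-4*2*(-5) + M(-3, -2))*g = (-4*2*(-5) + 8)*(-4) = (-8*(-5) + 8)*(-4) = (40 + 8)*(-4) = 48*(-4) = -192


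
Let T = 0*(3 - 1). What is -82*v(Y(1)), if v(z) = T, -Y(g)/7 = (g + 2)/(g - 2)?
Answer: 0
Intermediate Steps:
Y(g) = -7*(2 + g)/(-2 + g) (Y(g) = -7*(g + 2)/(g - 2) = -7*(2 + g)/(-2 + g))
T = 0 (T = 0*2 = 0)
v(z) = 0
-82*v(Y(1)) = -82*0 = 0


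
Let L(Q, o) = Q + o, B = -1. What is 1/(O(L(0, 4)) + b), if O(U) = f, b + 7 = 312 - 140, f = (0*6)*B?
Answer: 1/165 ≈ 0.0060606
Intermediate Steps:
f = 0 (f = (0*6)*(-1) = 0*(-1) = 0)
b = 165 (b = -7 + (312 - 140) = -7 + 172 = 165)
O(U) = 0
1/(O(L(0, 4)) + b) = 1/(0 + 165) = 1/165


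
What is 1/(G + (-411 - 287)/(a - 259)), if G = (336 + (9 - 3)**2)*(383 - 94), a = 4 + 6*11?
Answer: 189/20319710 ≈ 9.3013e-6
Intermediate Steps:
a = 70 (a = 4 + 66 = 70)
G = 107508 (G = (336 + 6**2)*289 = (336 + 36)*289 = 372*289 = 107508)
1/(G + (-411 - 287)/(a - 259)) = 1/(107508 + (-411 - 287)/(70 - 259)) = 1/(107508 - 698/(-189)) = 1/(107508 - 698*(-1/189)) = 1/(107508 + 698/189) = 1/(20319710/189) = 189/20319710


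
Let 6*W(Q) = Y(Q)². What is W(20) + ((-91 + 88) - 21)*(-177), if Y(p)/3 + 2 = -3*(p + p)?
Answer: 26574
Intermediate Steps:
Y(p) = -6 - 18*p (Y(p) = -6 + 3*(-3*(p + p)) = -6 + 3*(-6*p) = -6 - 18*p)
W(Q) = (-6 - 18*Q)²/6
W(20) + ((-91 + 88) - 21)*(-177) = 6*(1 + 3*20)² + ((-91 + 88) - 21)*(-177) = 6*(1 + 60)² + (-3 - 21)*(-177) = 6*61² - 24*(-177) = 6*3721 + 4248 = 22326 + 4248 = 26574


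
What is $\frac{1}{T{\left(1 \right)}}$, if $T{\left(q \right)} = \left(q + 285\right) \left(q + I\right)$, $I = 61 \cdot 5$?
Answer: $\frac{1}{87516} \approx 1.1426 \cdot 10^{-5}$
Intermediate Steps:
$I = 305$
$T{\left(q \right)} = \left(285 + q\right) \left(305 + q\right)$ ($T{\left(q \right)} = \left(q + 285\right) \left(q + 305\right) = \left(285 + q\right) \left(305 + q\right)$)
$\frac{1}{T{\left(1 \right)}} = \frac{1}{86925 + 1^{2} + 590 \cdot 1} = \frac{1}{86925 + 1 + 590} = \frac{1}{87516}$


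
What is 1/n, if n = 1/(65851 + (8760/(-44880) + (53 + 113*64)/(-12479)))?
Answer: 307332595689/4667146 ≈ 65850.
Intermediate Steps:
n = 4667146/307332595689 (n = 1/(65851 + (8760*(-1/44880) + (53 + 7232)*(-1/12479))) = 1/(65851 + (-73/374 + 7285*(-1/12479))) = 1/(65851 + (-73/374 - 7285/12479)) = 1/(65851 - 3635557/4667146) = 1/(307332595689/4667146) = 4667146/307332595689 ≈ 1.5186e-5)
1/n = 1/(4667146/307332595689) = 307332595689/4667146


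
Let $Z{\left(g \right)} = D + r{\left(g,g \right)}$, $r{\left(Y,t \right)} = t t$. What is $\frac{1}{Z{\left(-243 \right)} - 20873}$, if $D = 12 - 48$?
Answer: $\frac{1}{38140} \approx 2.6219 \cdot 10^{-5}$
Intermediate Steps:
$r{\left(Y,t \right)} = t^{2}$
$D = -36$ ($D = 12 - 48 = -36$)
$Z{\left(g \right)} = -36 + g^{2}$
$\frac{1}{Z{\left(-243 \right)} - 20873} = \frac{1}{\left(-36 + \left(-243\right)^{2}\right) - 20873} = \frac{1}{\left(-36 + 59049\right) - 20873} = \frac{1}{59013 - 20873} = \frac{1}{38140}$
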